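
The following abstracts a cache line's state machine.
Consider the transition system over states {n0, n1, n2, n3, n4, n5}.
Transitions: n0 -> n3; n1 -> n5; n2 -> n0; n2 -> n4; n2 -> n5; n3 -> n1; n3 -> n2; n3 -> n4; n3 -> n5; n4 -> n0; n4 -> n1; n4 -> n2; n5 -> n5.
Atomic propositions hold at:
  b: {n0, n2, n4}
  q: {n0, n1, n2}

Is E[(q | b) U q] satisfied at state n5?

No

Sat(q | b) = {n0, n1, n2, n4}
E[(q | b) U q]: least fixpoint, start Z0 = Sat(q) = {n0, n1, n2}, add states in Sat(q | b) with some successor in Z. Z1 = {n0, n1, n2, n4}; fixed.
Sat(E[(q | b) U q]) = {n0, n1, n2, n4}
n5 ∉ Sat(E[(q | b) U q]) = {n0, n1, n2, n4}, so the formula does not hold at n5.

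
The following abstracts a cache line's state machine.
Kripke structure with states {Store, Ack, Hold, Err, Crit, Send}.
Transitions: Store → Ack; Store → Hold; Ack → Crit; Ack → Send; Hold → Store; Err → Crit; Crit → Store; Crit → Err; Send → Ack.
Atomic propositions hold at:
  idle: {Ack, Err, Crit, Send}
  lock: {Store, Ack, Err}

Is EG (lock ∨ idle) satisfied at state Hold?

Sat(lock ∨ idle) = {Store, Ack, Err, Crit, Send}
EG (lock ∨ idle): greatest fixpoint, start Z0 = {Store, Ack, Err, Crit, Send}, keep only states in Sat with some successor in Z. Already a fixed point.
Sat(EG (lock ∨ idle)) = {Store, Ack, Err, Crit, Send}
Hold ∉ Sat(EG (lock ∨ idle)) = {Store, Ack, Err, Crit, Send}, so the formula does not hold at Hold.

No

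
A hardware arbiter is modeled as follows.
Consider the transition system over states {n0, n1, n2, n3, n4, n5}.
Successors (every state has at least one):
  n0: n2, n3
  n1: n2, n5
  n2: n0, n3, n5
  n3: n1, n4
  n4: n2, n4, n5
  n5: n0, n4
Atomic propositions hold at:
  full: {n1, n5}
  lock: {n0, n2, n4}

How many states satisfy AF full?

2

AF full: least fixpoint, start Z0 = {n1, n5}, add states with every successor in Z. Already a fixed point.
Sat(AF full) = {n1, n5}
|Sat(AF full)| = |{n1, n5}| = 2.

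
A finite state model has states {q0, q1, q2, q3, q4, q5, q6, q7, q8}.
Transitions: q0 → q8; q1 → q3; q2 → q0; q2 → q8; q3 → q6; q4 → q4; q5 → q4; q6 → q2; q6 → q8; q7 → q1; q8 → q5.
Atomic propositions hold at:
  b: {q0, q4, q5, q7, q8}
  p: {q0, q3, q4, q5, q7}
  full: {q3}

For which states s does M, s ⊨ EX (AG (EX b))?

{q0, q2, q3, q4, q5, q6, q8}

Sat(EX b) = {s : some successor in {q0, q4, q5, q7, q8}} = {q0, q2, q4, q5, q6, q8}
AG (EX b): greatest fixpoint, start Z0 = {q0, q2, q4, q5, q6, q8}, keep only states in Sat with every successor in Z. Already a fixed point.
Sat(AG (EX b)) = {q0, q2, q4, q5, q6, q8}
Sat(EX (AG (EX b))) = {s : some successor in {q0, q2, q4, q5, q6, q8}} = {q0, q2, q3, q4, q5, q6, q8}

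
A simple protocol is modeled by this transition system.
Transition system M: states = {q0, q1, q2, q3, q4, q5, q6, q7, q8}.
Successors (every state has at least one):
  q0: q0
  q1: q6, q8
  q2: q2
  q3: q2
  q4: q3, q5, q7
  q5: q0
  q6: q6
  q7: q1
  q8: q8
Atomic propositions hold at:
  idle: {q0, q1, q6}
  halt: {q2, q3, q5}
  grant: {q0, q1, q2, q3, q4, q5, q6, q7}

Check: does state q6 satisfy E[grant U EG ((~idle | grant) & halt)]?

Sat(~idle) = {q2, q3, q4, q5, q7, q8}
Sat(~idle | grant) = {q0, q1, q2, q3, q4, q5, q6, q7, q8}
Sat((~idle | grant) & halt) = {q2, q3, q5}
EG ((~idle | grant) & halt): greatest fixpoint, start Z0 = {q2, q3, q5}, keep only states in Sat with some successor in Z. Z1 = {q2, q3}; fixed.
Sat(EG ((~idle | grant) & halt)) = {q2, q3}
E[grant U EG ((~idle | grant) & halt)]: least fixpoint, start Z0 = Sat(EG ((~idle | grant) & halt)) = {q2, q3}, add states in Sat(grant) with some successor in Z. Z1 = {q2, q3, q4}; fixed.
Sat(E[grant U EG ((~idle | grant) & halt)]) = {q2, q3, q4}
q6 ∉ Sat(E[grant U EG ((~idle | grant) & halt)]) = {q2, q3, q4}, so the formula does not hold at q6.

No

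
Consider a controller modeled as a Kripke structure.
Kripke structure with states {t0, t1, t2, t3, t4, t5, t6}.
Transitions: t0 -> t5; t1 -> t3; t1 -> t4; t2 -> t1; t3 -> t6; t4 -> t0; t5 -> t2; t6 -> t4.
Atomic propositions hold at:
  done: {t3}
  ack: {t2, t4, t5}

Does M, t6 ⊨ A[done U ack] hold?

No

A[done U ack]: least fixpoint, start Z0 = Sat(ack) = {t2, t4, t5}, add states in Sat(done) with every successor in Z. Already a fixed point.
Sat(A[done U ack]) = {t2, t4, t5}
t6 ∉ Sat(A[done U ack]) = {t2, t4, t5}, so the formula does not hold at t6.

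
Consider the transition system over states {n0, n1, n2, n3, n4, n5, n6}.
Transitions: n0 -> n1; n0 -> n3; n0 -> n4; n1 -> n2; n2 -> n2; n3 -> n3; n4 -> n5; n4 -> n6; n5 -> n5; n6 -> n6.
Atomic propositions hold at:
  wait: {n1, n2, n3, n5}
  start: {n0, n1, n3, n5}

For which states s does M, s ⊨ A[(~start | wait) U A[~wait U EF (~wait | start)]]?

{n0, n1, n3, n4, n5, n6}

Sat(~start) = {n2, n4, n6}
Sat(~start | wait) = {n1, n2, n3, n4, n5, n6}
Sat(~wait) = {n0, n4, n6}
Sat(~wait | start) = {n0, n1, n3, n4, n5, n6}
EF (~wait | start): least fixpoint, start Z0 = {n0, n1, n3, n4, n5, n6}, add states with some successor in Z. Already a fixed point.
Sat(EF (~wait | start)) = {n0, n1, n3, n4, n5, n6}
A[~wait U EF (~wait | start)]: least fixpoint, start Z0 = Sat(EF (~wait | start)) = {n0, n1, n3, n4, n5, n6}, add states in Sat(~wait) with every successor in Z. Already a fixed point.
Sat(A[~wait U EF (~wait | start)]) = {n0, n1, n3, n4, n5, n6}
A[(~start | wait) U A[~wait U EF (~wait | start)]]: least fixpoint, start Z0 = Sat(A[~wait U EF (~wait | start)]) = {n0, n1, n3, n4, n5, n6}, add states in Sat(~start | wait) with every successor in Z. Already a fixed point.
Sat(A[(~start | wait) U A[~wait U EF (~wait | start)]]) = {n0, n1, n3, n4, n5, n6}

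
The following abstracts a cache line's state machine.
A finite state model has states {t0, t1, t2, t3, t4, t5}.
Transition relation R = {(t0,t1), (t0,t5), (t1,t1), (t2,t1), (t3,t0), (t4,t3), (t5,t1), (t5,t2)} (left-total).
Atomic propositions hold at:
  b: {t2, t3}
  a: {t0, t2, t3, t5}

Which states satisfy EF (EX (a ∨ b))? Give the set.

Sat(a ∨ b) = {t0, t2, t3, t5}
Sat(EX (a ∨ b)) = {s : some successor in {t0, t2, t3, t5}} = {t0, t3, t4, t5}
EF (EX (a ∨ b)): least fixpoint, start Z0 = {t0, t3, t4, t5}, add states with some successor in Z. Already a fixed point.
Sat(EF (EX (a ∨ b))) = {t0, t3, t4, t5}

{t0, t3, t4, t5}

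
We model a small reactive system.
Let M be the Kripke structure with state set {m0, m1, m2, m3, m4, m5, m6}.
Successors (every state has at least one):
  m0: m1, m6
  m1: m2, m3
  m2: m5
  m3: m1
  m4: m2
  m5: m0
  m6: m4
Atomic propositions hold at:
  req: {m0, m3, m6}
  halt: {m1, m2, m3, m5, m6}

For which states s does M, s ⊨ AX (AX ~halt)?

{m2}

Sat(~halt) = {m0, m4}
Sat(AX ~halt) = {s : every successor in {m0, m4}} = {m5, m6}
Sat(AX (AX ~halt)) = {s : every successor in {m5, m6}} = {m2}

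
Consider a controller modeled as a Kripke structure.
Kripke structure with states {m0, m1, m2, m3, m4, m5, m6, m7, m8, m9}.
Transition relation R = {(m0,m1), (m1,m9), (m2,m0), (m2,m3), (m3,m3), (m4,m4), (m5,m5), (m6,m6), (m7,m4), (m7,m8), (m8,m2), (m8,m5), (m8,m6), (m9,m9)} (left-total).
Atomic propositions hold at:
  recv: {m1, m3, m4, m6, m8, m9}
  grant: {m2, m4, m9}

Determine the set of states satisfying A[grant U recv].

{m1, m3, m4, m6, m8, m9}

A[grant U recv]: least fixpoint, start Z0 = Sat(recv) = {m1, m3, m4, m6, m8, m9}, add states in Sat(grant) with every successor in Z. Already a fixed point.
Sat(A[grant U recv]) = {m1, m3, m4, m6, m8, m9}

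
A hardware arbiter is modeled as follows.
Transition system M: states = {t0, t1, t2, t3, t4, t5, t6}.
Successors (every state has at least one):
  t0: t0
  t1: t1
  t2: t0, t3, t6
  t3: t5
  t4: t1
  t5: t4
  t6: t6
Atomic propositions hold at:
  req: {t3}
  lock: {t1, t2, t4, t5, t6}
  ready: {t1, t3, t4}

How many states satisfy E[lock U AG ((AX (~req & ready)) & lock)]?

Sat(~req) = {t0, t1, t2, t4, t5, t6}
Sat(~req & ready) = {t1, t4}
Sat(AX (~req & ready)) = {s : every successor in {t1, t4}} = {t1, t4, t5}
Sat((AX (~req & ready)) & lock) = {t1, t4, t5}
AG ((AX (~req & ready)) & lock): greatest fixpoint, start Z0 = {t1, t4, t5}, keep only states in Sat with every successor in Z. Already a fixed point.
Sat(AG ((AX (~req & ready)) & lock)) = {t1, t4, t5}
E[lock U AG ((AX (~req & ready)) & lock)]: least fixpoint, start Z0 = Sat(AG ((AX (~req & ready)) & lock)) = {t1, t4, t5}, add states in Sat(lock) with some successor in Z. Already a fixed point.
Sat(E[lock U AG ((AX (~req & ready)) & lock)]) = {t1, t4, t5}
|Sat(E[lock U AG ((AX (~req & ready)) & lock)])| = |{t1, t4, t5}| = 3.

3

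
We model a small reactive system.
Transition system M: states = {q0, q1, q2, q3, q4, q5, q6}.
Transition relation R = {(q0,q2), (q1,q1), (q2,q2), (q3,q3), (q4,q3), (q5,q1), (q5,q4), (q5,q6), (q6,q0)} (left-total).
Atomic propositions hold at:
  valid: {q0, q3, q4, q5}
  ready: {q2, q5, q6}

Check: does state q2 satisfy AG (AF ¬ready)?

No

Sat(¬ready) = {q0, q1, q3, q4}
AF ¬ready: least fixpoint, start Z0 = {q0, q1, q3, q4}, add states with every successor in Z. Z1 = {q0, q1, q3, q4, q6}; Z2 = {q0, q1, q3, q4, q5, q6}; fixed.
Sat(AF ¬ready) = {q0, q1, q3, q4, q5, q6}
AG (AF ¬ready): greatest fixpoint, start Z0 = {q0, q1, q3, q4, q5, q6}, keep only states in Sat with every successor in Z. Z1 = {q1, q3, q4, q5, q6}; Z2 = {q1, q3, q4, q5}; Z3 = {q1, q3, q4}; fixed.
Sat(AG (AF ¬ready)) = {q1, q3, q4}
q2 ∉ Sat(AG (AF ¬ready)) = {q1, q3, q4}, so the formula does not hold at q2.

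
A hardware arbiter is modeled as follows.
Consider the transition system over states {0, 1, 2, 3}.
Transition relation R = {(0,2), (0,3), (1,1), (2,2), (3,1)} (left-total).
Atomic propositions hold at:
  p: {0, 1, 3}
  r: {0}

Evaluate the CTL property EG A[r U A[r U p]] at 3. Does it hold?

Yes

A[r U p]: least fixpoint, start Z0 = Sat(p) = {0, 1, 3}, add states in Sat(r) with every successor in Z. Already a fixed point.
Sat(A[r U p]) = {0, 1, 3}
A[r U A[r U p]]: least fixpoint, start Z0 = Sat(A[r U p]) = {0, 1, 3}, add states in Sat(r) with every successor in Z. Already a fixed point.
Sat(A[r U A[r U p]]) = {0, 1, 3}
EG A[r U A[r U p]]: greatest fixpoint, start Z0 = {0, 1, 3}, keep only states in Sat with some successor in Z. Already a fixed point.
Sat(EG A[r U A[r U p]]) = {0, 1, 3}
3 ∈ Sat(EG A[r U A[r U p]]) = {0, 1, 3}, so the formula holds at 3.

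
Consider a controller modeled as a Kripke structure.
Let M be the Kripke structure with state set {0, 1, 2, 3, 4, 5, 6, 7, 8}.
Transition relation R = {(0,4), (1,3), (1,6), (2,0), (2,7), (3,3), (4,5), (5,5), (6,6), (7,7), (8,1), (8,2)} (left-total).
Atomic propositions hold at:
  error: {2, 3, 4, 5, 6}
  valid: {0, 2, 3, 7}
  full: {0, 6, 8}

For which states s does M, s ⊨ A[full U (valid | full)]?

Sat(valid | full) = {0, 2, 3, 6, 7, 8}
A[full U (valid | full)]: least fixpoint, start Z0 = Sat((valid | full)) = {0, 2, 3, 6, 7, 8}, add states in Sat(full) with every successor in Z. Already a fixed point.
Sat(A[full U (valid | full)]) = {0, 2, 3, 6, 7, 8}

{0, 2, 3, 6, 7, 8}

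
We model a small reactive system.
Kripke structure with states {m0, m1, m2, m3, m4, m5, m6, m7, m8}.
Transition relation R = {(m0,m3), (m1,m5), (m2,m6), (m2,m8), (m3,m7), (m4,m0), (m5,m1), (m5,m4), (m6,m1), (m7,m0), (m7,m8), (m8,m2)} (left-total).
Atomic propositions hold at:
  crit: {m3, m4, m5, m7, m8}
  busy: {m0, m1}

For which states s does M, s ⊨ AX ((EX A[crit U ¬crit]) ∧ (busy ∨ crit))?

{m0, m1, m3, m4, m5, m6, m7}

Sat(¬crit) = {m0, m1, m2, m6}
A[crit U ¬crit]: least fixpoint, start Z0 = Sat(¬crit) = {m0, m1, m2, m6}, add states in Sat(crit) with every successor in Z. Z1 = {m0, m1, m2, m4, m6, m8}; Z2 = {m0, m1, m2, m4, m5, m6, m7, m8}; Z3 = {m0, m1, m2, m3, m4, m5, m6, m7, m8}; fixed.
Sat(A[crit U ¬crit]) = {m0, m1, m2, m3, m4, m5, m6, m7, m8}
Sat(EX A[crit U ¬crit]) = {s : some successor in {m0, m1, m2, m3, m4, m5, m6, m7, m8}} = {m0, m1, m2, m3, m4, m5, m6, m7, m8}
Sat(busy ∨ crit) = {m0, m1, m3, m4, m5, m7, m8}
Sat((EX A[crit U ¬crit]) ∧ (busy ∨ crit)) = {m0, m1, m3, m4, m5, m7, m8}
Sat(AX ((EX A[crit U ¬crit]) ∧ (busy ∨ crit))) = {s : every successor in {m0, m1, m3, m4, m5, m7, m8}} = {m0, m1, m3, m4, m5, m6, m7}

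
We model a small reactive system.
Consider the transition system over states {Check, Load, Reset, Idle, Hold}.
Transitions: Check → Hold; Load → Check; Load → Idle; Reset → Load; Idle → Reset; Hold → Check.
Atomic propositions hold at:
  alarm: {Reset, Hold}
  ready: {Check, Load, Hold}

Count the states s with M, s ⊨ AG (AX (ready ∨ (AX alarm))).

2

Sat(AX alarm) = {s : every successor in {Reset, Hold}} = {Check, Idle}
Sat(ready ∨ (AX alarm)) = {Check, Load, Idle, Hold}
Sat(AX (ready ∨ (AX alarm))) = {s : every successor in {Check, Load, Idle, Hold}} = {Check, Load, Reset, Hold}
AG (AX (ready ∨ (AX alarm))): greatest fixpoint, start Z0 = {Check, Load, Reset, Hold}, keep only states in Sat with every successor in Z. Z1 = {Check, Reset, Hold}; Z2 = {Check, Hold}; fixed.
Sat(AG (AX (ready ∨ (AX alarm)))) = {Check, Hold}
|Sat(AG (AX (ready ∨ (AX alarm))))| = |{Check, Hold}| = 2.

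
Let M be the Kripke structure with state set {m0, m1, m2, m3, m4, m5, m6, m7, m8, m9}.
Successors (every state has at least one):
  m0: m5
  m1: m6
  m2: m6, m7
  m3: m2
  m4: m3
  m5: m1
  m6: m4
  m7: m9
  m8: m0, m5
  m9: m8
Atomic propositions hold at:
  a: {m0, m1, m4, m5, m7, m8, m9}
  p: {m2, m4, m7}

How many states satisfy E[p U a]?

8

E[p U a]: least fixpoint, start Z0 = Sat(a) = {m0, m1, m4, m5, m7, m8, m9}, add states in Sat(p) with some successor in Z. Z1 = {m0, m1, m2, m4, m5, m7, m8, m9}; fixed.
Sat(E[p U a]) = {m0, m1, m2, m4, m5, m7, m8, m9}
|Sat(E[p U a])| = |{m0, m1, m2, m4, m5, m7, m8, m9}| = 8.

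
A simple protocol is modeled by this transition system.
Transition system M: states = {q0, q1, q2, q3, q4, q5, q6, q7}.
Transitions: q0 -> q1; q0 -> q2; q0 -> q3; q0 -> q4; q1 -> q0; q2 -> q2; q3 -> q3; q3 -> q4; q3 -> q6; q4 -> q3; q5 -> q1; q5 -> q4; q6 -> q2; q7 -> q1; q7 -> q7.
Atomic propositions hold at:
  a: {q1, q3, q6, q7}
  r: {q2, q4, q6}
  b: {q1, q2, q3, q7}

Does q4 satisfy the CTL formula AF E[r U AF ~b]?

Sat(~b) = {q0, q4, q5, q6}
AF ~b: least fixpoint, start Z0 = {q0, q4, q5, q6}, add states with every successor in Z. Z1 = {q0, q1, q4, q5, q6}; fixed.
Sat(AF ~b) = {q0, q1, q4, q5, q6}
E[r U AF ~b]: least fixpoint, start Z0 = Sat(AF ~b) = {q0, q1, q4, q5, q6}, add states in Sat(r) with some successor in Z. Already a fixed point.
Sat(E[r U AF ~b]) = {q0, q1, q4, q5, q6}
AF E[r U AF ~b]: least fixpoint, start Z0 = {q0, q1, q4, q5, q6}, add states with every successor in Z. Already a fixed point.
Sat(AF E[r U AF ~b]) = {q0, q1, q4, q5, q6}
q4 ∈ Sat(AF E[r U AF ~b]) = {q0, q1, q4, q5, q6}, so the formula holds at q4.

Yes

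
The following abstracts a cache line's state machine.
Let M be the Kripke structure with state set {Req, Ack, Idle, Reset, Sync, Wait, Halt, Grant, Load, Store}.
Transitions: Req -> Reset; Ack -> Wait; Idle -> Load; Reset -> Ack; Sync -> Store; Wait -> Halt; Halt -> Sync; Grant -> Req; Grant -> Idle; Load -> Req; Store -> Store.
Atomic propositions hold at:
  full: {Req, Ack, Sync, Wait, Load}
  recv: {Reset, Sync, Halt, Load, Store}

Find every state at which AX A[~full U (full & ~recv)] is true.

{Req, Ack, Reset, Load}

Sat(~full) = {Idle, Reset, Halt, Grant, Store}
Sat(~recv) = {Req, Ack, Idle, Wait, Grant}
Sat(full & ~recv) = {Req, Ack, Wait}
A[~full U (full & ~recv)]: least fixpoint, start Z0 = Sat((full & ~recv)) = {Req, Ack, Wait}, add states in Sat(~full) with every successor in Z. Z1 = {Req, Ack, Reset, Wait}; fixed.
Sat(A[~full U (full & ~recv)]) = {Req, Ack, Reset, Wait}
Sat(AX A[~full U (full & ~recv)]) = {s : every successor in {Req, Ack, Reset, Wait}} = {Req, Ack, Reset, Load}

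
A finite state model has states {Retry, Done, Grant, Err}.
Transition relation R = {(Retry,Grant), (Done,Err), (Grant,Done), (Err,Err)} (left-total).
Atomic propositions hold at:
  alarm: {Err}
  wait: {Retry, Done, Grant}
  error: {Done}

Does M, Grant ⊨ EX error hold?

Yes

Sat(EX error) = {s : some successor in {Done}} = {Grant}
Grant ∈ Sat(EX error) = {Grant}, so the formula holds at Grant.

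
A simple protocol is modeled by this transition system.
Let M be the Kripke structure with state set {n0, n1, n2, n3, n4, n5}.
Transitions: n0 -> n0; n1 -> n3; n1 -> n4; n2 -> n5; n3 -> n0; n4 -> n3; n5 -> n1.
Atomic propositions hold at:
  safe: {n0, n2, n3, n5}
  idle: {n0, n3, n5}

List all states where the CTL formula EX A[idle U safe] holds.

{n0, n1, n2, n3, n4}

A[idle U safe]: least fixpoint, start Z0 = Sat(safe) = {n0, n2, n3, n5}, add states in Sat(idle) with every successor in Z. Already a fixed point.
Sat(A[idle U safe]) = {n0, n2, n3, n5}
Sat(EX A[idle U safe]) = {s : some successor in {n0, n2, n3, n5}} = {n0, n1, n2, n3, n4}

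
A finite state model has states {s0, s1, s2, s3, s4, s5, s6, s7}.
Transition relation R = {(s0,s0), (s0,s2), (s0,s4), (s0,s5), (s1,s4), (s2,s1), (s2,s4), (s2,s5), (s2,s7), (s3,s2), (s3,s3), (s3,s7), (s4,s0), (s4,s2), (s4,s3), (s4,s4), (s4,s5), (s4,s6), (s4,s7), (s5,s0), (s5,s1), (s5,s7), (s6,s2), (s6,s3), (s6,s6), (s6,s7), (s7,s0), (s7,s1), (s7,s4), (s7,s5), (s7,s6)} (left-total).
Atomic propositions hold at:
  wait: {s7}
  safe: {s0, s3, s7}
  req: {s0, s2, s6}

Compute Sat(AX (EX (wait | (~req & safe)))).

Sat(~req) = {s1, s3, s4, s5, s7}
Sat(~req & safe) = {s3, s7}
Sat(wait | (~req & safe)) = {s3, s7}
Sat(EX (wait | (~req & safe))) = {s : some successor in {s3, s7}} = {s2, s3, s4, s5, s6}
Sat(AX (EX (wait | (~req & safe)))) = {s : every successor in {s2, s3, s4, s5, s6}} = {s1}

{s1}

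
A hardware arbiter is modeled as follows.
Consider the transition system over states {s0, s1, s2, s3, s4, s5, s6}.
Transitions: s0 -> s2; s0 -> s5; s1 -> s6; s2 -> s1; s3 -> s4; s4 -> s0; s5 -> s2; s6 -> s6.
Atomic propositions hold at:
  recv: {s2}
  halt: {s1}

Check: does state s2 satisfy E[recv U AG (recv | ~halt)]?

Sat(~halt) = {s0, s2, s3, s4, s5, s6}
Sat(recv | ~halt) = {s0, s2, s3, s4, s5, s6}
AG (recv | ~halt): greatest fixpoint, start Z0 = {s0, s2, s3, s4, s5, s6}, keep only states in Sat with every successor in Z. Z1 = {s0, s3, s4, s5, s6}; Z2 = {s3, s4, s6}; Z3 = {s3, s6}; Z4 = {s6}; fixed.
Sat(AG (recv | ~halt)) = {s6}
E[recv U AG (recv | ~halt)]: least fixpoint, start Z0 = Sat(AG (recv | ~halt)) = {s6}, add states in Sat(recv) with some successor in Z. Already a fixed point.
Sat(E[recv U AG (recv | ~halt)]) = {s6}
s2 ∉ Sat(E[recv U AG (recv | ~halt)]) = {s6}, so the formula does not hold at s2.

No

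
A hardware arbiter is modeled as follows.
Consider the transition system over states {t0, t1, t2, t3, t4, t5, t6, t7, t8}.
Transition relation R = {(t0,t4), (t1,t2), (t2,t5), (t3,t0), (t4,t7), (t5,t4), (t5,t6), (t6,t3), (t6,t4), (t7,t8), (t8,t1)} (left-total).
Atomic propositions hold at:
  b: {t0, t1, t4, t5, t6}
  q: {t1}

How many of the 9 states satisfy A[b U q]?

A[b U q]: least fixpoint, start Z0 = Sat(q) = {t1}, add states in Sat(b) with every successor in Z. Already a fixed point.
Sat(A[b U q]) = {t1}
|Sat(A[b U q])| = |{t1}| = 1.

1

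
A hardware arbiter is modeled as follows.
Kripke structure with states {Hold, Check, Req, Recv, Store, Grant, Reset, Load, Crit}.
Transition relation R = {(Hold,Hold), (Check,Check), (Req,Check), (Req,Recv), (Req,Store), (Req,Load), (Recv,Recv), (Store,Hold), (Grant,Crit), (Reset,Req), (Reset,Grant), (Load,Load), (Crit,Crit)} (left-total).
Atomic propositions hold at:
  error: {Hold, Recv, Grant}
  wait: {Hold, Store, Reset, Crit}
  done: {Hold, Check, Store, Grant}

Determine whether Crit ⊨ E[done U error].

E[done U error]: least fixpoint, start Z0 = Sat(error) = {Hold, Recv, Grant}, add states in Sat(done) with some successor in Z. Z1 = {Hold, Recv, Store, Grant}; fixed.
Sat(E[done U error]) = {Hold, Recv, Store, Grant}
Crit ∉ Sat(E[done U error]) = {Hold, Recv, Store, Grant}, so the formula does not hold at Crit.

No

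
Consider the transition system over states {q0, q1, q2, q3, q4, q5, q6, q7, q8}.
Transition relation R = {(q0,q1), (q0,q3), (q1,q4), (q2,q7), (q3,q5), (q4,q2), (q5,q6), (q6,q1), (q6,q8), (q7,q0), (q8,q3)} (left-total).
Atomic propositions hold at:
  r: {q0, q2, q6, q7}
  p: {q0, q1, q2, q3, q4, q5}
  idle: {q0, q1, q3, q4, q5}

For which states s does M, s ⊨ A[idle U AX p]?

Sat(AX p) = {s : every successor in {q0, q1, q2, q3, q4, q5}} = {q0, q1, q3, q4, q7, q8}
A[idle U AX p]: least fixpoint, start Z0 = Sat(AX p) = {q0, q1, q3, q4, q7, q8}, add states in Sat(idle) with every successor in Z. Already a fixed point.
Sat(A[idle U AX p]) = {q0, q1, q3, q4, q7, q8}

{q0, q1, q3, q4, q7, q8}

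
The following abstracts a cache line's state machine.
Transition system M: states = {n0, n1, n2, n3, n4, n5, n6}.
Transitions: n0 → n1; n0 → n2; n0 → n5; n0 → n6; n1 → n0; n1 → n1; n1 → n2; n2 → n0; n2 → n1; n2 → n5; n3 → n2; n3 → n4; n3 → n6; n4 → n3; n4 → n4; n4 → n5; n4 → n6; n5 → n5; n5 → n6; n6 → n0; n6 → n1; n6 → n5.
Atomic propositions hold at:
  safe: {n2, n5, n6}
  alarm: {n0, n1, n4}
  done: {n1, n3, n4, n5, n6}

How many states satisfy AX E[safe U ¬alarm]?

Sat(¬alarm) = {n2, n3, n5, n6}
E[safe U ¬alarm]: least fixpoint, start Z0 = Sat(¬alarm) = {n2, n3, n5, n6}, add states in Sat(safe) with some successor in Z. Already a fixed point.
Sat(E[safe U ¬alarm]) = {n2, n3, n5, n6}
Sat(AX E[safe U ¬alarm]) = {s : every successor in {n2, n3, n5, n6}} = {n5}
|Sat(AX E[safe U ¬alarm])| = |{n5}| = 1.

1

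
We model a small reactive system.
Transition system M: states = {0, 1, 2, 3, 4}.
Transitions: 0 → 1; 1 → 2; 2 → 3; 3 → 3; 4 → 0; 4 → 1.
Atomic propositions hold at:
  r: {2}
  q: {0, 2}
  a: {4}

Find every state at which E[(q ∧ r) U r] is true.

Sat(q ∧ r) = {2}
E[(q ∧ r) U r]: least fixpoint, start Z0 = Sat(r) = {2}, add states in Sat(q ∧ r) with some successor in Z. Already a fixed point.
Sat(E[(q ∧ r) U r]) = {2}

{2}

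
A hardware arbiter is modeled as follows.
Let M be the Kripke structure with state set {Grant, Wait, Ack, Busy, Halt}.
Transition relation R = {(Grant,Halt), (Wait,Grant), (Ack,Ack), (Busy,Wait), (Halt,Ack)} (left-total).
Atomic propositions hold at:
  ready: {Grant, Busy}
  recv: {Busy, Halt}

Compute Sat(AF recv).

{Grant, Wait, Busy, Halt}

AF recv: least fixpoint, start Z0 = {Busy, Halt}, add states with every successor in Z. Z1 = {Grant, Busy, Halt}; Z2 = {Grant, Wait, Busy, Halt}; fixed.
Sat(AF recv) = {Grant, Wait, Busy, Halt}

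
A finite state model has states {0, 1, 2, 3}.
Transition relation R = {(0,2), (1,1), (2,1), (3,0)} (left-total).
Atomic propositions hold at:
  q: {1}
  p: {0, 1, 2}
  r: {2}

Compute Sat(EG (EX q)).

{1, 2}

Sat(EX q) = {s : some successor in {1}} = {1, 2}
EG (EX q): greatest fixpoint, start Z0 = {1, 2}, keep only states in Sat with some successor in Z. Already a fixed point.
Sat(EG (EX q)) = {1, 2}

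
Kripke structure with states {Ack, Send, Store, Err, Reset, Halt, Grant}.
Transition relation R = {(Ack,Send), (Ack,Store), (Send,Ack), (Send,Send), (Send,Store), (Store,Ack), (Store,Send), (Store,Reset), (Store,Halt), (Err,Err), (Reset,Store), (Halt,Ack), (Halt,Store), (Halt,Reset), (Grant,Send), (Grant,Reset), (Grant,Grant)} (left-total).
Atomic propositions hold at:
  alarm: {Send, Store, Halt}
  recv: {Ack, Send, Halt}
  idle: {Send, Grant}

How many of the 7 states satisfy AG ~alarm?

Sat(~alarm) = {Ack, Err, Reset, Grant}
AG ~alarm: greatest fixpoint, start Z0 = {Ack, Err, Reset, Grant}, keep only states in Sat with every successor in Z. Z1 = {Err}; fixed.
Sat(AG ~alarm) = {Err}
|Sat(AG ~alarm)| = |{Err}| = 1.

1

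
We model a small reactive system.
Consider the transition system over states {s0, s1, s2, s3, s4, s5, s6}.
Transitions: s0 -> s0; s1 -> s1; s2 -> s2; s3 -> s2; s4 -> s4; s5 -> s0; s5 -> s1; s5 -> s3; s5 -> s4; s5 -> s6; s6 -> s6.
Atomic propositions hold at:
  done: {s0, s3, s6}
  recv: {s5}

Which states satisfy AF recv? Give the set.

AF recv: least fixpoint, start Z0 = {s5}, add states with every successor in Z. Already a fixed point.
Sat(AF recv) = {s5}

{s5}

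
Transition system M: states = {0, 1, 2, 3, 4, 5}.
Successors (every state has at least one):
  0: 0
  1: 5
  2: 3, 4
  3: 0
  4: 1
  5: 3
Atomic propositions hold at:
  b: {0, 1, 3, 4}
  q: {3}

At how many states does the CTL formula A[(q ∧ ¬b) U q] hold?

Sat(¬b) = {2, 5}
Sat(q ∧ ¬b) = ∅
A[(q ∧ ¬b) U q]: least fixpoint, start Z0 = Sat(q) = {3}, add states in Sat(q ∧ ¬b) with every successor in Z. Already a fixed point.
Sat(A[(q ∧ ¬b) U q]) = {3}
|Sat(A[(q ∧ ¬b) U q])| = |{3}| = 1.

1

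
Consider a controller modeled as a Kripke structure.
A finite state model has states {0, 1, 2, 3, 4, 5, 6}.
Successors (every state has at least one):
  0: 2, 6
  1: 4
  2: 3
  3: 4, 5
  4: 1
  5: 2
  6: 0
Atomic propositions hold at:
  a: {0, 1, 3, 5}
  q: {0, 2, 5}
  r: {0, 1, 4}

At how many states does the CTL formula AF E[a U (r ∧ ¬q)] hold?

5

Sat(¬q) = {1, 3, 4, 6}
Sat(r ∧ ¬q) = {1, 4}
E[a U (r ∧ ¬q)]: least fixpoint, start Z0 = Sat((r ∧ ¬q)) = {1, 4}, add states in Sat(a) with some successor in Z. Z1 = {1, 3, 4}; fixed.
Sat(E[a U (r ∧ ¬q)]) = {1, 3, 4}
AF E[a U (r ∧ ¬q)]: least fixpoint, start Z0 = {1, 3, 4}, add states with every successor in Z. Z1 = {1, 2, 3, 4}; Z2 = {1, 2, 3, 4, 5}; fixed.
Sat(AF E[a U (r ∧ ¬q)]) = {1, 2, 3, 4, 5}
|Sat(AF E[a U (r ∧ ¬q)])| = |{1, 2, 3, 4, 5}| = 5.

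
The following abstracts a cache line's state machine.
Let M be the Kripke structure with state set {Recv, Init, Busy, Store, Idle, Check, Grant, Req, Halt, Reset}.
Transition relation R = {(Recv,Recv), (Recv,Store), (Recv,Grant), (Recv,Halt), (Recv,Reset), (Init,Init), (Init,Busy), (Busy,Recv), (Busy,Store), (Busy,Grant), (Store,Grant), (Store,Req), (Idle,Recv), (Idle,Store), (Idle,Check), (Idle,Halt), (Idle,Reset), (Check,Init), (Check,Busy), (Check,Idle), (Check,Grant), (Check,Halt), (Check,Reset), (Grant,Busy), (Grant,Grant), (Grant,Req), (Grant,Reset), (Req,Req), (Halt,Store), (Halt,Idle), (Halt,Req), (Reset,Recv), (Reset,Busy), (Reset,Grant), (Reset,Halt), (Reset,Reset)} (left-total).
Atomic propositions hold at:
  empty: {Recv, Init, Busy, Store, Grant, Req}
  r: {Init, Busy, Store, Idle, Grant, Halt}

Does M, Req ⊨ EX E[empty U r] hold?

E[empty U r]: least fixpoint, start Z0 = Sat(r) = {Init, Busy, Store, Idle, Grant, Halt}, add states in Sat(empty) with some successor in Z. Z1 = {Recv, Init, Busy, Store, Idle, Grant, Halt}; fixed.
Sat(E[empty U r]) = {Recv, Init, Busy, Store, Idle, Grant, Halt}
Sat(EX E[empty U r]) = {s : some successor in {Recv, Init, Busy, Store, Idle, Grant, Halt}} = {Recv, Init, Busy, Store, Idle, Check, Grant, Halt, Reset}
Req ∉ Sat(EX E[empty U r]) = {Recv, Init, Busy, Store, Idle, Check, Grant, Halt, Reset}, so the formula does not hold at Req.

No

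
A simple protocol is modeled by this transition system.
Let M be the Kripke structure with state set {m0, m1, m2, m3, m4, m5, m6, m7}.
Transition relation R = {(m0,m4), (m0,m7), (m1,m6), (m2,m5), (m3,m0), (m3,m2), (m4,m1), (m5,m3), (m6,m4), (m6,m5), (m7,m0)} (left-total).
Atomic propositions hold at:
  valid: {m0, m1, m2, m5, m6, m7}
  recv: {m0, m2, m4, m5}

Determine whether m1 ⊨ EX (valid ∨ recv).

Sat(valid ∨ recv) = {m0, m1, m2, m4, m5, m6, m7}
Sat(EX (valid ∨ recv)) = {s : some successor in {m0, m1, m2, m4, m5, m6, m7}} = {m0, m1, m2, m3, m4, m6, m7}
m1 ∈ Sat(EX (valid ∨ recv)) = {m0, m1, m2, m3, m4, m6, m7}, so the formula holds at m1.

Yes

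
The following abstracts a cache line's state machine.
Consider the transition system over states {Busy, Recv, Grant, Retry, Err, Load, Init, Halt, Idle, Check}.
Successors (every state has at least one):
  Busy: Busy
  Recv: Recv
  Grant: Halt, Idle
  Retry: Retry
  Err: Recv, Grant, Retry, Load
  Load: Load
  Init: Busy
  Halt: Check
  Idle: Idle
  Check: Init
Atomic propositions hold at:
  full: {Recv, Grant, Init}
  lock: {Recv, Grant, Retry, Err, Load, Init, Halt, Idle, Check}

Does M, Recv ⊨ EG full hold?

Yes

EG full: greatest fixpoint, start Z0 = {Recv, Grant, Init}, keep only states in Sat with some successor in Z. Z1 = {Recv}; fixed.
Sat(EG full) = {Recv}
Recv ∈ Sat(EG full) = {Recv}, so the formula holds at Recv.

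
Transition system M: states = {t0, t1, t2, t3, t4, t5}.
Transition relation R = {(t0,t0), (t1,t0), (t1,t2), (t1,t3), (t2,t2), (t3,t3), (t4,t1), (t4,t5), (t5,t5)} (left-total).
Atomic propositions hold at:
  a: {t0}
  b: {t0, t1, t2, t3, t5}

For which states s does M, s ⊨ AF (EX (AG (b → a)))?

{t0, t1}

Sat(b → a) = {t0, t4}
AG (b → a): greatest fixpoint, start Z0 = {t0, t4}, keep only states in Sat with every successor in Z. Z1 = {t0}; fixed.
Sat(AG (b → a)) = {t0}
Sat(EX (AG (b → a))) = {s : some successor in {t0}} = {t0, t1}
AF (EX (AG (b → a))): least fixpoint, start Z0 = {t0, t1}, add states with every successor in Z. Already a fixed point.
Sat(AF (EX (AG (b → a)))) = {t0, t1}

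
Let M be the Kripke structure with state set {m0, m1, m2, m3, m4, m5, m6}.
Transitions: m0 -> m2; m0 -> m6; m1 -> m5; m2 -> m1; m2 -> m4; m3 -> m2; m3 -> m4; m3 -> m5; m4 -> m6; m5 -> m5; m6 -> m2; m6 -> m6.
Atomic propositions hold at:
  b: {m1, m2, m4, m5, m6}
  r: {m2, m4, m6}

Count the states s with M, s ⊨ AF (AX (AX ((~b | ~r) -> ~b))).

1

Sat(~b) = {m0, m3}
Sat(~r) = {m0, m1, m3, m5}
Sat(~b | ~r) = {m0, m1, m3, m5}
Sat((~b | ~r) -> ~b) = {m0, m2, m3, m4, m6}
Sat(AX ((~b | ~r) -> ~b)) = {s : every successor in {m0, m2, m3, m4, m6}} = {m0, m4, m6}
Sat(AX (AX ((~b | ~r) -> ~b))) = {s : every successor in {m0, m4, m6}} = {m4}
AF (AX (AX ((~b | ~r) -> ~b))): least fixpoint, start Z0 = {m4}, add states with every successor in Z. Already a fixed point.
Sat(AF (AX (AX ((~b | ~r) -> ~b)))) = {m4}
|Sat(AF (AX (AX ((~b | ~r) -> ~b))))| = |{m4}| = 1.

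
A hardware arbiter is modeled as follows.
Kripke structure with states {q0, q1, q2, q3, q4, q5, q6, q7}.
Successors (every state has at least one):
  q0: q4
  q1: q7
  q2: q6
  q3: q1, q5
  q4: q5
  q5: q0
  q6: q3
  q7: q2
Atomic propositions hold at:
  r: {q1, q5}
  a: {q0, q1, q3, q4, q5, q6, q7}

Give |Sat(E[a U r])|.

6

E[a U r]: least fixpoint, start Z0 = Sat(r) = {q1, q5}, add states in Sat(a) with some successor in Z. Z1 = {q1, q3, q4, q5}; Z2 = {q0, q1, q3, q4, q5, q6}; fixed.
Sat(E[a U r]) = {q0, q1, q3, q4, q5, q6}
|Sat(E[a U r])| = |{q0, q1, q3, q4, q5, q6}| = 6.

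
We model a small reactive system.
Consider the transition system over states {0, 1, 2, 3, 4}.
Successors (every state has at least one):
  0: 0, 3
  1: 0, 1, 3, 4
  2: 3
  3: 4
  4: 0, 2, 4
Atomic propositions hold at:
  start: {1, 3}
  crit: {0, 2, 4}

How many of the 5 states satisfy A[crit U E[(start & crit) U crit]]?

3

Sat(start & crit) = ∅
E[(start & crit) U crit]: least fixpoint, start Z0 = Sat(crit) = {0, 2, 4}, add states in Sat(start & crit) with some successor in Z. Already a fixed point.
Sat(E[(start & crit) U crit]) = {0, 2, 4}
A[crit U E[(start & crit) U crit]]: least fixpoint, start Z0 = Sat(E[(start & crit) U crit]) = {0, 2, 4}, add states in Sat(crit) with every successor in Z. Already a fixed point.
Sat(A[crit U E[(start & crit) U crit]]) = {0, 2, 4}
|Sat(A[crit U E[(start & crit) U crit]])| = |{0, 2, 4}| = 3.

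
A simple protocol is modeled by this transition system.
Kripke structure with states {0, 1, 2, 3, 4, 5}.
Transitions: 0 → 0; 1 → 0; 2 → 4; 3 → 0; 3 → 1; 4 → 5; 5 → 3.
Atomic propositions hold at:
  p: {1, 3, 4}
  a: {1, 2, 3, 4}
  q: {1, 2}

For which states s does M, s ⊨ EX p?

{2, 3, 5}

Sat(EX p) = {s : some successor in {1, 3, 4}} = {2, 3, 5}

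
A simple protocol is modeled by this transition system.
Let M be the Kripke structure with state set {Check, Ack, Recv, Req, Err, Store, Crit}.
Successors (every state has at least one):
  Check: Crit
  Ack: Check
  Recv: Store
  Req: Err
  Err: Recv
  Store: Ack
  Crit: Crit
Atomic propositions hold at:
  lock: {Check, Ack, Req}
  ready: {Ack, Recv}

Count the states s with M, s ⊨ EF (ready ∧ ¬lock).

Sat(¬lock) = {Recv, Err, Store, Crit}
Sat(ready ∧ ¬lock) = {Recv}
EF (ready ∧ ¬lock): least fixpoint, start Z0 = {Recv}, add states with some successor in Z. Z1 = {Recv, Err}; Z2 = {Recv, Req, Err}; fixed.
Sat(EF (ready ∧ ¬lock)) = {Recv, Req, Err}
|Sat(EF (ready ∧ ¬lock))| = |{Recv, Req, Err}| = 3.

3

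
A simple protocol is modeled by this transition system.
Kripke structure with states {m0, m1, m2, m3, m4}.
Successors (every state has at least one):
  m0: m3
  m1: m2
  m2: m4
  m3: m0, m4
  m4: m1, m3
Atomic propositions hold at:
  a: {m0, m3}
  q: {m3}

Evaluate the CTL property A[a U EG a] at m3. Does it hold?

Yes

EG a: greatest fixpoint, start Z0 = {m0, m3}, keep only states in Sat with some successor in Z. Already a fixed point.
Sat(EG a) = {m0, m3}
A[a U EG a]: least fixpoint, start Z0 = Sat(EG a) = {m0, m3}, add states in Sat(a) with every successor in Z. Already a fixed point.
Sat(A[a U EG a]) = {m0, m3}
m3 ∈ Sat(A[a U EG a]) = {m0, m3}, so the formula holds at m3.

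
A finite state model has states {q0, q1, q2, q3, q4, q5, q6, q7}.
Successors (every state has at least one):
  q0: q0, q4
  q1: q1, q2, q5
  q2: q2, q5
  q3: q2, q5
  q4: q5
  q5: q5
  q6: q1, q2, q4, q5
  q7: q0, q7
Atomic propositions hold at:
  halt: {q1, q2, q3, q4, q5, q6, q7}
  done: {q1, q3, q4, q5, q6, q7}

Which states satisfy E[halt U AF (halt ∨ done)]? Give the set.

{q1, q2, q3, q4, q5, q6, q7}

Sat(halt ∨ done) = {q1, q2, q3, q4, q5, q6, q7}
AF (halt ∨ done): least fixpoint, start Z0 = {q1, q2, q3, q4, q5, q6, q7}, add states with every successor in Z. Already a fixed point.
Sat(AF (halt ∨ done)) = {q1, q2, q3, q4, q5, q6, q7}
E[halt U AF (halt ∨ done)]: least fixpoint, start Z0 = Sat(AF (halt ∨ done)) = {q1, q2, q3, q4, q5, q6, q7}, add states in Sat(halt) with some successor in Z. Already a fixed point.
Sat(E[halt U AF (halt ∨ done)]) = {q1, q2, q3, q4, q5, q6, q7}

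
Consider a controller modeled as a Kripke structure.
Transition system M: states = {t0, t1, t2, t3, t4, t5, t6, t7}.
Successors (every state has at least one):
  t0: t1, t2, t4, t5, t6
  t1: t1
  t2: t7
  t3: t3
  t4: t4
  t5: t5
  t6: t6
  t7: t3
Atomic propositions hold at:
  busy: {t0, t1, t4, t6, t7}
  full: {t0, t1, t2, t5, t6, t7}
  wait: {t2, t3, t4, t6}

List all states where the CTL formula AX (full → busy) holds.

{t1, t2, t3, t4, t6, t7}

Sat(full → busy) = {t0, t1, t3, t4, t6, t7}
Sat(AX (full → busy)) = {s : every successor in {t0, t1, t3, t4, t6, t7}} = {t1, t2, t3, t4, t6, t7}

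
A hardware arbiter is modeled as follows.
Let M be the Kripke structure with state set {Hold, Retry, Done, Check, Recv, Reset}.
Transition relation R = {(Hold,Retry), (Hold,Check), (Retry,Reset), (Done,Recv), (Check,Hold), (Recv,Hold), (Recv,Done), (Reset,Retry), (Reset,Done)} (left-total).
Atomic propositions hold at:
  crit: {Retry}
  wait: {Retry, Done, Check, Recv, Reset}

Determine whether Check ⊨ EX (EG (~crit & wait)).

Sat(~crit) = {Hold, Done, Check, Recv, Reset}
Sat(~crit & wait) = {Done, Check, Recv, Reset}
EG (~crit & wait): greatest fixpoint, start Z0 = {Done, Check, Recv, Reset}, keep only states in Sat with some successor in Z. Z1 = {Done, Recv, Reset}; fixed.
Sat(EG (~crit & wait)) = {Done, Recv, Reset}
Sat(EX (EG (~crit & wait))) = {s : some successor in {Done, Recv, Reset}} = {Retry, Done, Recv, Reset}
Check ∉ Sat(EX (EG (~crit & wait))) = {Retry, Done, Recv, Reset}, so the formula does not hold at Check.

No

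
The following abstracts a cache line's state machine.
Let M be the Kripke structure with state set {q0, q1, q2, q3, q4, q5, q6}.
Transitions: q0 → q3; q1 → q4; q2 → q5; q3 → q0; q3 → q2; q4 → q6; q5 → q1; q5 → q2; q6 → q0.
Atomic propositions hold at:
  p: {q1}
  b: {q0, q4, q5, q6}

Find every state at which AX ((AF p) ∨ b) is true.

AF p: least fixpoint, start Z0 = {q1}, add states with every successor in Z. Already a fixed point.
Sat(AF p) = {q1}
Sat((AF p) ∨ b) = {q0, q1, q4, q5, q6}
Sat(AX ((AF p) ∨ b)) = {s : every successor in {q0, q1, q4, q5, q6}} = {q1, q2, q4, q6}

{q1, q2, q4, q6}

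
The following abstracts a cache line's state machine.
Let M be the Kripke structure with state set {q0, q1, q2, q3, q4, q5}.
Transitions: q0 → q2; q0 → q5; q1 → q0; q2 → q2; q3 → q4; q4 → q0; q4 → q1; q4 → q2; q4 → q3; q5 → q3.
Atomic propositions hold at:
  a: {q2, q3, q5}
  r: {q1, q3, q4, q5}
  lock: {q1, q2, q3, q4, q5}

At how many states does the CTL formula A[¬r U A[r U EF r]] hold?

5

Sat(¬r) = {q0, q2}
EF r: least fixpoint, start Z0 = {q1, q3, q4, q5}, add states with some successor in Z. Z1 = {q0, q1, q3, q4, q5}; fixed.
Sat(EF r) = {q0, q1, q3, q4, q5}
A[r U EF r]: least fixpoint, start Z0 = Sat(EF r) = {q0, q1, q3, q4, q5}, add states in Sat(r) with every successor in Z. Already a fixed point.
Sat(A[r U EF r]) = {q0, q1, q3, q4, q5}
A[¬r U A[r U EF r]]: least fixpoint, start Z0 = Sat(A[r U EF r]) = {q0, q1, q3, q4, q5}, add states in Sat(¬r) with every successor in Z. Already a fixed point.
Sat(A[¬r U A[r U EF r]]) = {q0, q1, q3, q4, q5}
|Sat(A[¬r U A[r U EF r]])| = |{q0, q1, q3, q4, q5}| = 5.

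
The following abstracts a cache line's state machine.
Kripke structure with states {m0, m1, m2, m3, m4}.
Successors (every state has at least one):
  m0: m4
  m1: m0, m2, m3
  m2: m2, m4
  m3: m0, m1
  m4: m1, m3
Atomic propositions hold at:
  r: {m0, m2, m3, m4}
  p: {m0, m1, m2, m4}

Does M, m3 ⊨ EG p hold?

No

EG p: greatest fixpoint, start Z0 = {m0, m1, m2, m4}, keep only states in Sat with some successor in Z. Already a fixed point.
Sat(EG p) = {m0, m1, m2, m4}
m3 ∉ Sat(EG p) = {m0, m1, m2, m4}, so the formula does not hold at m3.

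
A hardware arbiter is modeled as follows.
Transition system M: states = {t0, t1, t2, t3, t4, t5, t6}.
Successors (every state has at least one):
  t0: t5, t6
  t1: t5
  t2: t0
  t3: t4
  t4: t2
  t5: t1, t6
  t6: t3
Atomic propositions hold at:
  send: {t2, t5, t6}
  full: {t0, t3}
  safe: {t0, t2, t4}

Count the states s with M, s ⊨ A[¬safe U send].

4

Sat(¬safe) = {t1, t3, t5, t6}
A[¬safe U send]: least fixpoint, start Z0 = Sat(send) = {t2, t5, t6}, add states in Sat(¬safe) with every successor in Z. Z1 = {t1, t2, t5, t6}; fixed.
Sat(A[¬safe U send]) = {t1, t2, t5, t6}
|Sat(A[¬safe U send])| = |{t1, t2, t5, t6}| = 4.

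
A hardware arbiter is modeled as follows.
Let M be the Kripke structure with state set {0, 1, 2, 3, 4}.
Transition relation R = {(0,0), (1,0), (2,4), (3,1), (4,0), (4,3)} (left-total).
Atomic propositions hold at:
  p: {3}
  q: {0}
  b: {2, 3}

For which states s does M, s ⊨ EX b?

{4}

Sat(EX b) = {s : some successor in {2, 3}} = {4}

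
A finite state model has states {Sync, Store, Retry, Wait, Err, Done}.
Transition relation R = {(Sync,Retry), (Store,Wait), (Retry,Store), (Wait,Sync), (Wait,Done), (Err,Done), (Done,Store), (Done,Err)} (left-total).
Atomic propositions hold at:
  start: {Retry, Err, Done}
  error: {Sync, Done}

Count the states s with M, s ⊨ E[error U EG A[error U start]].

2

A[error U start]: least fixpoint, start Z0 = Sat(start) = {Retry, Err, Done}, add states in Sat(error) with every successor in Z. Z1 = {Sync, Retry, Err, Done}; fixed.
Sat(A[error U start]) = {Sync, Retry, Err, Done}
EG A[error U start]: greatest fixpoint, start Z0 = {Sync, Retry, Err, Done}, keep only states in Sat with some successor in Z. Z1 = {Sync, Err, Done}; Z2 = {Err, Done}; fixed.
Sat(EG A[error U start]) = {Err, Done}
E[error U EG A[error U start]]: least fixpoint, start Z0 = Sat(EG A[error U start]) = {Err, Done}, add states in Sat(error) with some successor in Z. Already a fixed point.
Sat(E[error U EG A[error U start]]) = {Err, Done}
|Sat(E[error U EG A[error U start]])| = |{Err, Done}| = 2.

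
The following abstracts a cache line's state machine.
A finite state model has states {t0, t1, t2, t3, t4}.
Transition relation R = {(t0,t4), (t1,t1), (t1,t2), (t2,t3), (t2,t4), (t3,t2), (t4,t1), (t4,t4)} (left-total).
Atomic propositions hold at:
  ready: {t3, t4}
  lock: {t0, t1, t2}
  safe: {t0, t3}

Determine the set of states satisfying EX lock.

Sat(EX lock) = {s : some successor in {t0, t1, t2}} = {t1, t3, t4}

{t1, t3, t4}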